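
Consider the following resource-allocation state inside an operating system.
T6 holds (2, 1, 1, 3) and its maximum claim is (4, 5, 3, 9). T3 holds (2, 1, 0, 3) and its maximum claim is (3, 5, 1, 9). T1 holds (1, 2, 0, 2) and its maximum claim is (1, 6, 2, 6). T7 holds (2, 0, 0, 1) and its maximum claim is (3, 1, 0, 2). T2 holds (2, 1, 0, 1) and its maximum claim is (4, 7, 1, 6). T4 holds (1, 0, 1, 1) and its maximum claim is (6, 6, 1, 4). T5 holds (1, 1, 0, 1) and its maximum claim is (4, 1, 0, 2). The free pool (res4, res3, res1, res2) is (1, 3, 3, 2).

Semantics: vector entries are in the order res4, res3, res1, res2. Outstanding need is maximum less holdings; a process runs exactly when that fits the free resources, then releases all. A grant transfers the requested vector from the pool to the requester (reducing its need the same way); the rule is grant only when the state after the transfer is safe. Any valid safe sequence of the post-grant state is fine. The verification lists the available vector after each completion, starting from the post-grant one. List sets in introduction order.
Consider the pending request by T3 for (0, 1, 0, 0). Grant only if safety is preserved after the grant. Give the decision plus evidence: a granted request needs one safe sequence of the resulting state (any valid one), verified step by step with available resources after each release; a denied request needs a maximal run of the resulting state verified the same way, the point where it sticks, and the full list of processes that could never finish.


DENY: after the grant no complete ordering would exist.
Key observation: after T7, T5 the pool peaks at (4, 3, 3, 4), and each blocked process is short somewhere: T6 on res3, res2; T3 on res2; T1 on res3; T2 on res3, res2; T4 on res4, res3.
Pretend the grant happened; the run T7, T5 goes as far as possible. Step-by-step check:
  pool = (1, 2, 3, 2)
  run T7 (needs (1, 1, 0, 1), free (1, 2, 3, 2)); after release of (2, 0, 0, 1) the pool is (3, 2, 3, 3)
  run T5 (needs (3, 0, 0, 1), free (3, 2, 3, 3)); after release of (1, 1, 0, 1) the pool is (4, 3, 3, 4)
  blocked: T6 wants (2, 4, 2, 6), pool (4, 3, 3, 4) — not enough res3 and res2
  blocked: T3 wants (1, 3, 1, 6), pool (4, 3, 3, 4) — not enough res2
  blocked: T1 wants (0, 4, 2, 4), pool (4, 3, 3, 4) — not enough res3
  blocked: T2 wants (2, 6, 1, 5), pool (4, 3, 3, 4) — not enough res3 and res2
  blocked: T4 wants (5, 6, 0, 3), pool (4, 3, 3, 4) — not enough res4 and res3
Had the request been granted, T6, T3, T1, T2 and T4 could never finish.


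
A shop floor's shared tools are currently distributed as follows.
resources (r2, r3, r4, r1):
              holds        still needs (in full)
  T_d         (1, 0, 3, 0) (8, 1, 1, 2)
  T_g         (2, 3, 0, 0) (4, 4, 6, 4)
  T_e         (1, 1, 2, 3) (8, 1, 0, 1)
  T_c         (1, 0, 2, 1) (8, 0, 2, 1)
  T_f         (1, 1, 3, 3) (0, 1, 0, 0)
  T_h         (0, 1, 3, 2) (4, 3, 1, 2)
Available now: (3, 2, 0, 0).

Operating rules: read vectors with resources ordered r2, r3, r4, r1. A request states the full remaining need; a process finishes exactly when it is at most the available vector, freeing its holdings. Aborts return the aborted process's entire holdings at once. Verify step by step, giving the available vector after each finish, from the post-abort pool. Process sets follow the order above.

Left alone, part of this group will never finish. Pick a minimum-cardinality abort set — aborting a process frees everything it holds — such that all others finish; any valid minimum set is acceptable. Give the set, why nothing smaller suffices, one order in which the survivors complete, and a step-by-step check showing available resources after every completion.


Abort T_d and T_e.
Key observation: the deadlocked T_c becomes finishable only because T_d and T_e released (2, 1, 5, 3); it completes at step 4 below.
Minimality, checking each single-abort alternative: T_d alone leaves T_e blocked (short on r2); T_g alone leaves T_d blocked (short on r2); T_e alone leaves T_d blocked (short on r2); T_c alone leaves T_d blocked (short on r2); T_f alone leaves T_d blocked (short on r2); T_h alone leaves T_d blocked (short on r2).
The survivors complete as T_h, T_g, T_f, T_c. Verifying each step (starting from the post-abort pool):
  pool = (5, 3, 5, 3)
  T_h: need (4, 3, 1, 2) fits (5, 3, 5, 3); releases (0, 1, 3, 2), pool now (5, 4, 8, 5)
  T_g: need (4, 4, 6, 4) fits (5, 4, 8, 5); releases (2, 3, 0, 0), pool now (7, 7, 8, 5)
  T_f: need (0, 1, 0, 0) fits (7, 7, 8, 5); releases (1, 1, 3, 3), pool now (8, 8, 11, 8)
  T_c: need (8, 0, 2, 1) fits (8, 8, 11, 8); releases (1, 0, 2, 1), pool now (9, 8, 13, 9)


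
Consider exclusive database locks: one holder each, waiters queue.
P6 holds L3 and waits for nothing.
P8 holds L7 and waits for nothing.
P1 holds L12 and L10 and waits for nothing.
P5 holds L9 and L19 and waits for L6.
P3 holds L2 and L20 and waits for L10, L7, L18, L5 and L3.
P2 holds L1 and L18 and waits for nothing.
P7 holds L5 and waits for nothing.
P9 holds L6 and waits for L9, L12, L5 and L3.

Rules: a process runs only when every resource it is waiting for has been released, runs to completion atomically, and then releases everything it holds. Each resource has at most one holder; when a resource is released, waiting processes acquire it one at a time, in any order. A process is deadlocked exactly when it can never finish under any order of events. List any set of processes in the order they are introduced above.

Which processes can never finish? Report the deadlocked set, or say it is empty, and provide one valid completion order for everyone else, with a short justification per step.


The deadlocked set is P5 and P9.
Key observation: the wait chain closes on itself along P5 -> P9 -> P5; no other process is dragged down with it.
One completion order for the rest: P2, P8, P6, P7, P1, P3.
Verifying each step:
  run P2 (it waits on nothing); releases L1 and L18
  run P8 (it waits on nothing); releases L7
  run P6 (it waits on nothing); releases L3
  run P7 (it waits on nothing); releases L5
  run P1 (it waits on nothing); releases L12 and L10
  run P3 (all its waits — L10, L7, L18, L5 and L3 — are resolved); releases L2 and L20


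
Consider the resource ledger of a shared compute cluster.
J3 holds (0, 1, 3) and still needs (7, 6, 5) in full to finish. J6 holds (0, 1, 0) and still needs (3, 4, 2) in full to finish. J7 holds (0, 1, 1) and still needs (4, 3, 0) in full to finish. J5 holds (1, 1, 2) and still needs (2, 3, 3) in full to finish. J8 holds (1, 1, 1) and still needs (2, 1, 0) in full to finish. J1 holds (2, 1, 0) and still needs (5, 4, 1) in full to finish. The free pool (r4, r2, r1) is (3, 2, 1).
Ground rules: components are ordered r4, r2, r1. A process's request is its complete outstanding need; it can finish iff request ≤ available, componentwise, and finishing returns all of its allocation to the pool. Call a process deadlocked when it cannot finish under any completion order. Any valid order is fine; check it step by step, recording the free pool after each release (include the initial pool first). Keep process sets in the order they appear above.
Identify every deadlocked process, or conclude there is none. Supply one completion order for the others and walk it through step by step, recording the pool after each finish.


Nothing here is deadlocked.
Key observation: there is always a runnable process — J8 first — so the state unwinds completely.
One completion order for the rest: J8, J7, J5, J1, J3, J6. Verifying each step:
  pool = (3, 2, 1)
  run J8 (needs (2, 1, 0), free (3, 2, 1)); after release of (1, 1, 1) the pool is (4, 3, 2)
  run J7 (needs (4, 3, 0), free (4, 3, 2)); after release of (0, 1, 1) the pool is (4, 4, 3)
  run J5 (needs (2, 3, 3), free (4, 4, 3)); after release of (1, 1, 2) the pool is (5, 5, 5)
  run J1 (needs (5, 4, 1), free (5, 5, 5)); after release of (2, 1, 0) the pool is (7, 6, 5)
  run J3 (needs (7, 6, 5), free (7, 6, 5)); after release of (0, 1, 3) the pool is (7, 7, 8)
  run J6 (needs (3, 4, 2), free (7, 7, 8)); after release of (0, 1, 0) the pool is (7, 8, 8)


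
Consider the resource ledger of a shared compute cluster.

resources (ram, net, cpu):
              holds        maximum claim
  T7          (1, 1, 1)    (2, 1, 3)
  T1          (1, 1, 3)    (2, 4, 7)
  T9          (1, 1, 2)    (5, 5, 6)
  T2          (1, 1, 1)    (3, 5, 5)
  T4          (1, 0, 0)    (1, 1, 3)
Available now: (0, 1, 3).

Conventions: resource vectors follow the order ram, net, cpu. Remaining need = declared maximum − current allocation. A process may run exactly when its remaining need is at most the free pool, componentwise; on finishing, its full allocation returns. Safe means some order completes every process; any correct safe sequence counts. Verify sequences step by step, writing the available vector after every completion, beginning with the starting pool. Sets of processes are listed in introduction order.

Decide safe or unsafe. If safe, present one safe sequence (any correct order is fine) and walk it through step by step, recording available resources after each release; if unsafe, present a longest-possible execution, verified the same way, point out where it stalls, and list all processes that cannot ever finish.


The state is UNSAFE.
Key observation: T4, T7 can finish, but then (2, 2, 4) is all there is, and the blocked group's net demands exceed it.
The run T4, T7 cannot be extended any further. Check, step by step:
  pool = (0, 1, 3)
  run T4 (needs (0, 1, 3), free (0, 1, 3)); after release of (1, 0, 0) the pool is (1, 1, 3)
  run T7 (needs (1, 0, 2), free (1, 1, 3)); after release of (1, 1, 1) the pool is (2, 2, 4)
  T1 cannot run: need (1, 3, 4) vs free (2, 2, 4) (insufficient net)
  T9 cannot run: need (4, 4, 4) vs free (2, 2, 4) (insufficient ram and net)
  T2 cannot run: need (2, 4, 4) vs free (2, 2, 4) (insufficient net)
Processes that can never finish: T1, T9 and T2.


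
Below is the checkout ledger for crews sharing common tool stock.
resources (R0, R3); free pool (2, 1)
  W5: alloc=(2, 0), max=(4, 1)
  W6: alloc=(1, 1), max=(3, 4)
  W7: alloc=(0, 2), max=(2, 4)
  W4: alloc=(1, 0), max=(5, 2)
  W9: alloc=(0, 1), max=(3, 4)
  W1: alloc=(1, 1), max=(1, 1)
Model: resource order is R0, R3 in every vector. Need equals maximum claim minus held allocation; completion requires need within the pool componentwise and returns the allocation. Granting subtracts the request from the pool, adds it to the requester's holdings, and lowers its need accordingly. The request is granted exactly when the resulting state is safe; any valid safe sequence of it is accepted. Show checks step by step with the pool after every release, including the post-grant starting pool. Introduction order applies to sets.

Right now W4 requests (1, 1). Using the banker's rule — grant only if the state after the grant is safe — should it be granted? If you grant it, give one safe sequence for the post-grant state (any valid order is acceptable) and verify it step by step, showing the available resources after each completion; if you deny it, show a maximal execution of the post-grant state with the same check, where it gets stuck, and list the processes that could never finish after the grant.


GRANT: granting preserves safety; a valid post-grant sequence is W1, W5, W4, W7, W6, W9.
Key observation: granting shrinks the pool to (1, 0), yet W1 still fits and the chain goes through.
Step-by-step check of the post-grant state:
  pool = (1, 0)
  W1: need (0, 0) fits (1, 0); releases (1, 1), pool now (2, 1)
  W5: need (2, 1) fits (2, 1); releases (2, 0), pool now (4, 1)
  W4: need (3, 1) fits (4, 1); releases (2, 1), pool now (6, 2)
  W7: need (2, 2) fits (6, 2); releases (0, 2), pool now (6, 4)
  W6: need (2, 3) fits (6, 4); releases (1, 1), pool now (7, 5)
  W9: need (3, 3) fits (7, 5); releases (0, 1), pool now (7, 6)


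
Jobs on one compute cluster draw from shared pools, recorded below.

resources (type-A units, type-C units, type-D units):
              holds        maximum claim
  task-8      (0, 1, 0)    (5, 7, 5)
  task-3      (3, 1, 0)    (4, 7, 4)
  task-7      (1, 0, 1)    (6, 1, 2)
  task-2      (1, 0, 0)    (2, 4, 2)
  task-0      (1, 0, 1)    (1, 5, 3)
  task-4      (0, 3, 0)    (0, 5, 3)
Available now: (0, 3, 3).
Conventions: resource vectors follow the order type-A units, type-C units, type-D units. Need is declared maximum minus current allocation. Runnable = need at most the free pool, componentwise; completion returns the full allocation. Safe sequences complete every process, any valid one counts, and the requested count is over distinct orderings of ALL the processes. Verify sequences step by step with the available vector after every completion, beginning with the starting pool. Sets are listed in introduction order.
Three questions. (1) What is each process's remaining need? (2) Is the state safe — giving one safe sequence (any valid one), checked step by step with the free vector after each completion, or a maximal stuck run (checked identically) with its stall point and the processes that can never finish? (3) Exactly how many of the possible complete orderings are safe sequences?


(1) Outstanding need per process (order type-A units, type-C units, type-D units):
  task-8: (5, 6, 5)
  task-3: (1, 6, 4)
  task-7: (5, 1, 1)
  task-2: (1, 4, 2)
  task-0: (0, 5, 2)
  task-4: (0, 2, 3)
(2) SAFE. One safe sequence: task-4, task-0, task-2, task-3, task-7, task-8.
Key observation: reading the order forward, task-4 is the first process whose need (0, 2, 3) meets the free pool (0, 3, 3) exactly on a resource it requests.
Check, step by step:
  pool = (0, 3, 3)
  run task-4 (needs (0, 2, 3), free (0, 3, 3)); after release of (0, 3, 0) the pool is (0, 6, 3)
  run task-0 (needs (0, 5, 2), free (0, 6, 3)); after release of (1, 0, 1) the pool is (1, 6, 4)
  run task-2 (needs (1, 4, 2), free (1, 6, 4)); after release of (1, 0, 0) the pool is (2, 6, 4)
  run task-3 (needs (1, 6, 4), free (2, 6, 4)); after release of (3, 1, 0) the pool is (5, 7, 4)
  run task-7 (needs (5, 1, 1), free (5, 7, 4)); after release of (1, 0, 1) the pool is (6, 7, 5)
  run task-8 (needs (5, 6, 5), free (6, 7, 5)); after release of (0, 1, 0) the pool is (6, 8, 5)
(3) Precisely 2 of the possible complete orderings are safe sequences.


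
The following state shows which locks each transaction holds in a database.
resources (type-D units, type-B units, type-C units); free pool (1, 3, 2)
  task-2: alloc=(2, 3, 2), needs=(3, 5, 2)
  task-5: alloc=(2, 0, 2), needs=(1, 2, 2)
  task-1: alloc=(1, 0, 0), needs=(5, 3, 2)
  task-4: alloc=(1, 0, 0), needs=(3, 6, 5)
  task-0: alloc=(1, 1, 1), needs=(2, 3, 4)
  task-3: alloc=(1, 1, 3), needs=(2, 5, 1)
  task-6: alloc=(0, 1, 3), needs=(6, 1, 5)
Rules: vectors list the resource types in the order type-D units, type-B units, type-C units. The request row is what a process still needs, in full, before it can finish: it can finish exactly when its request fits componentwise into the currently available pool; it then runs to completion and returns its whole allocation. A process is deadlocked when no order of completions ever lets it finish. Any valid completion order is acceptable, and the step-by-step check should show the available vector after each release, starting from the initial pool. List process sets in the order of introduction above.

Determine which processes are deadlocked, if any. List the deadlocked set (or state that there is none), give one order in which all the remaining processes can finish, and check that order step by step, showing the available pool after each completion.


Deadlocked: task-2, task-1, task-4, task-3 and task-6.
Key observation: after task-5, task-0 the pool peaks at (4, 4, 5), and each blocked process is short somewhere: task-2 on type-B units; task-1 on type-D units; task-4 on type-B units; task-3 on type-B units; task-6 on type-D units.
The rest can finish in the order task-5, task-0. Step-by-step check:
  pool = (1, 3, 2)
  task-5: need (1, 2, 2) fits (1, 3, 2); releases (2, 0, 2), pool now (3, 3, 4)
  task-0: need (2, 3, 4) fits (3, 3, 4); releases (1, 1, 1), pool now (4, 4, 5)
The stuck group stays short no matter what:
  task-2 still needs (3, 5, 2) but only (4, 4, 5) is free — short on type-B units
  task-1 still needs (5, 3, 2) but only (4, 4, 5) is free — short on type-D units
  task-4 still needs (3, 6, 5) but only (4, 4, 5) is free — short on type-B units
  task-3 still needs (2, 5, 1) but only (4, 4, 5) is free — short on type-B units
  task-6 still needs (6, 1, 5) but only (4, 4, 5) is free — short on type-D units


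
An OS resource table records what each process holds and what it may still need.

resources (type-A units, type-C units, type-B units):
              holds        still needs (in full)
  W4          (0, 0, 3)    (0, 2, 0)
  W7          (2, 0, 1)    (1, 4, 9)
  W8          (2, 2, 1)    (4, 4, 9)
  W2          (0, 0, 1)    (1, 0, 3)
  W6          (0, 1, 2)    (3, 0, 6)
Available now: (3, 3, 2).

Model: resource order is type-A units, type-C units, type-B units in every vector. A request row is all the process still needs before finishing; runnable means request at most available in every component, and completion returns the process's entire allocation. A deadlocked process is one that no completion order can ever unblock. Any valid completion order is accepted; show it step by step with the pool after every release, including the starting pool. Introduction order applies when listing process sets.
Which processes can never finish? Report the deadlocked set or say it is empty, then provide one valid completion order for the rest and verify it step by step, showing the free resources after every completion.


Deadlocked set: W7 and W8.
Key observation: the pool after W4, W2, W6 is (3, 4, 8); every surviving request exceeds it in type-B units, so progress ends there.
One completion order for the rest: W4, W2, W6. Verifying each step:
  pool = (3, 3, 2)
  run W4 (needs (0, 2, 0), free (3, 3, 2)); after release of (0, 0, 3) the pool is (3, 3, 5)
  run W2 (needs (1, 0, 3), free (3, 3, 5)); after release of (0, 0, 1) the pool is (3, 3, 6)
  run W6 (needs (3, 0, 6), free (3, 3, 6)); after release of (0, 1, 2) the pool is (3, 4, 8)
None of the blocked processes ever fits:
  W7 still needs (1, 4, 9) but only (3, 4, 8) is free — short on type-B units
  W8 still needs (4, 4, 9) but only (3, 4, 8) is free — short on type-A units and type-B units


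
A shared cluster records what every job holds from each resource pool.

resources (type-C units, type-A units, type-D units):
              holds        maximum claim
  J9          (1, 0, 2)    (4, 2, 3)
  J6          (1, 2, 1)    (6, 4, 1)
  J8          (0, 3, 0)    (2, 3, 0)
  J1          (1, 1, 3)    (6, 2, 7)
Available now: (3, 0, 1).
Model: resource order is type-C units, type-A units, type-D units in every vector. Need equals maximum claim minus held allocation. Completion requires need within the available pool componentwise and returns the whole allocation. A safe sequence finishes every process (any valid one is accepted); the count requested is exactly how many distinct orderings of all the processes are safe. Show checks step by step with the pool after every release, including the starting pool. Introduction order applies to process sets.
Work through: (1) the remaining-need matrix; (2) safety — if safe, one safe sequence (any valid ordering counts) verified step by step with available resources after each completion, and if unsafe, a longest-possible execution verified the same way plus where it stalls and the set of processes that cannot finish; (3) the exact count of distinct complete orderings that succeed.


(1) Need matrix, components ordered type-C units, type-A units, type-D units:
  J9: (3, 2, 1)
  J6: (5, 2, 0)
  J8: (2, 0, 0)
  J1: (5, 1, 4)
(2) UNSAFE.
Key observation: once J8, J9 finish, the pool peaks at (4, 3, 3) — and every remaining process still needs more type-C units than that.
Going as far as possible: J8, J9; after that, nothing fits. Step-by-step check:
  pool = (3, 0, 1)
  run J8 (needs (2, 0, 0), free (3, 0, 1)); after release of (0, 3, 0) the pool is (3, 3, 1)
  run J9 (needs (3, 2, 1), free (3, 3, 1)); after release of (1, 0, 2) the pool is (4, 3, 3)
  blocked: J6 wants (5, 2, 0), pool (4, 3, 3) — not enough type-C units
  blocked: J1 wants (5, 1, 4), pool (4, 3, 3) — not enough type-C units and type-D units
Processes that can never finish: J6 and J1.
(3) Precisely 0 of the possible complete orderings are safe sequences.


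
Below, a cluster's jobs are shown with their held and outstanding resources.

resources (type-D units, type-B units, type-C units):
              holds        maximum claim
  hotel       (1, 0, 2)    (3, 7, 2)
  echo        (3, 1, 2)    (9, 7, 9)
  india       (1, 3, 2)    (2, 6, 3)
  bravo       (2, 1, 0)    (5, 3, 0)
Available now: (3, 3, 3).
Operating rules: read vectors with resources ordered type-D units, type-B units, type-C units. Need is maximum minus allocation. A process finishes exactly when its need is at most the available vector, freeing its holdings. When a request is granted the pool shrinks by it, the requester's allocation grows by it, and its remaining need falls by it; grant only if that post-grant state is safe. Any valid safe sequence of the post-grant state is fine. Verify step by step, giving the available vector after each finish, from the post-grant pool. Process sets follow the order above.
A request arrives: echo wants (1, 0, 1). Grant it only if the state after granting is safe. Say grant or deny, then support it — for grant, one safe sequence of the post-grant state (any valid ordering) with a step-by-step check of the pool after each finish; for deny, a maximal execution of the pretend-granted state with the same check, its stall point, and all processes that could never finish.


GRANT. The post-grant state is safe; one safe sequence: india, bravo, hotel, echo.
Key observation: post-grant, (2, 3, 2) remains, and an order beginning with india completes everyone.
Step-by-step check of the post-grant state:
  pool = (2, 3, 2)
  india needs (1, 3, 1) <= (2, 3, 2) -> finishes; pool += (1, 3, 2) = (3, 6, 4)
  bravo needs (3, 2, 0) <= (3, 6, 4) -> finishes; pool += (2, 1, 0) = (5, 7, 4)
  hotel needs (2, 7, 0) <= (5, 7, 4) -> finishes; pool += (1, 0, 2) = (6, 7, 6)
  echo needs (5, 6, 6) <= (6, 7, 6) -> finishes; pool += (4, 1, 3) = (10, 8, 9)


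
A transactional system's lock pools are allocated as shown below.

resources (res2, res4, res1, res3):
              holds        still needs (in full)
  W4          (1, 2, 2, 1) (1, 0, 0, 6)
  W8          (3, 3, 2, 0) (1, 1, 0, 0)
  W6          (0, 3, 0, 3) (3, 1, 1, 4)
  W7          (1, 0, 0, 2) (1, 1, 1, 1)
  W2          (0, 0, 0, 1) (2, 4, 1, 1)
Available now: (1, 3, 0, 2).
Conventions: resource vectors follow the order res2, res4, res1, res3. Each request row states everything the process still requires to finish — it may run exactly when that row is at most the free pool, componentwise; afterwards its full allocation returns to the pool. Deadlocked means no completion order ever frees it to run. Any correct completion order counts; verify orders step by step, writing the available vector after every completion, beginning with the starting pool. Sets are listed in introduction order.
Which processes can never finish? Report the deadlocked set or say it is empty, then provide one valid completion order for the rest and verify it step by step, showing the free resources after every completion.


The deadlocked set is empty.
Key observation: no deadlock: W8 fits now, and the freed resources carry the rest through.
The rest can finish in the order W8, W7, W6, W4, W2. Verifying each step:
  pool = (1, 3, 0, 2)
  W8: need (1, 1, 0, 0) fits (1, 3, 0, 2); releases (3, 3, 2, 0), pool now (4, 6, 2, 2)
  W7: need (1, 1, 1, 1) fits (4, 6, 2, 2); releases (1, 0, 0, 2), pool now (5, 6, 2, 4)
  W6: need (3, 1, 1, 4) fits (5, 6, 2, 4); releases (0, 3, 0, 3), pool now (5, 9, 2, 7)
  W4: need (1, 0, 0, 6) fits (5, 9, 2, 7); releases (1, 2, 2, 1), pool now (6, 11, 4, 8)
  W2: need (2, 4, 1, 1) fits (6, 11, 4, 8); releases (0, 0, 0, 1), pool now (6, 11, 4, 9)


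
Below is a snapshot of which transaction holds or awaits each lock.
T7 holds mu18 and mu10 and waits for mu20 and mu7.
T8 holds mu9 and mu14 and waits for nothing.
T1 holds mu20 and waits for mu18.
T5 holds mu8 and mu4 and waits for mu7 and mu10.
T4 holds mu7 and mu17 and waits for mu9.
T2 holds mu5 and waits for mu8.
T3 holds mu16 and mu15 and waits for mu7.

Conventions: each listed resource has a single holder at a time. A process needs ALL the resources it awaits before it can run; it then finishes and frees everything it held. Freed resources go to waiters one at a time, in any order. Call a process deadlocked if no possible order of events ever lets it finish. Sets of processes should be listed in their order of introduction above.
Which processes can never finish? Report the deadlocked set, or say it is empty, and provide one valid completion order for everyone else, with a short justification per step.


Deadlocked set: T7, T1, T5 and T2.
Key observation: the waits loop around T7 -> T1 -> T7 with no way out; T5 and T2 wait into the deadlock from upstream.
The rest can finish in the order T8, T4, T3.
Walking it through:
  run T8 (it waits on nothing); releases mu9 and mu14
  run T4 (all its waits — mu9 — are resolved); releases mu7 and mu17
  run T3 (all its waits — mu7 — are resolved); releases mu16 and mu15


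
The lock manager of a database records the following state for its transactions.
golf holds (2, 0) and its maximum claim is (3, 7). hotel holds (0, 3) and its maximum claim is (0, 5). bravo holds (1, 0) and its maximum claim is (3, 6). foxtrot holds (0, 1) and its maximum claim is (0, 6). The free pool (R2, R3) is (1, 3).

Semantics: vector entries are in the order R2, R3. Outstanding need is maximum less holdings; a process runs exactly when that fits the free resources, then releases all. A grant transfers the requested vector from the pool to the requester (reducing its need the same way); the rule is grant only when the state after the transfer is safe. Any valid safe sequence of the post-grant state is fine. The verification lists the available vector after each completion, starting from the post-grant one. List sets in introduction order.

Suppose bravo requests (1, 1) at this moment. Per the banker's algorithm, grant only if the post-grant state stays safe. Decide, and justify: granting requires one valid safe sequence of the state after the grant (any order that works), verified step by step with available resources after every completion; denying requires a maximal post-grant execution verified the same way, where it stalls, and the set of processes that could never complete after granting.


DENY. Granting would leave the state unsafe.
Key observation: the wall is R2: completing hotel, foxtrot brings the pool only to (0, 6), and all the rest need more.
After a pretend grant, a maximal execution: hotel, foxtrot — then nothing else fits. Check, step by step:
  pool = (0, 2)
  hotel: need (0, 2) fits (0, 2); releases (0, 3), pool now (0, 5)
  foxtrot: need (0, 5) fits (0, 5); releases (0, 1), pool now (0, 6)
  golf still needs (1, 7) but only (0, 6) is free — short on R2 and R3
  bravo still needs (1, 5) but only (0, 6) is free — short on R2
Processes that could never finish after the grant: golf and bravo.


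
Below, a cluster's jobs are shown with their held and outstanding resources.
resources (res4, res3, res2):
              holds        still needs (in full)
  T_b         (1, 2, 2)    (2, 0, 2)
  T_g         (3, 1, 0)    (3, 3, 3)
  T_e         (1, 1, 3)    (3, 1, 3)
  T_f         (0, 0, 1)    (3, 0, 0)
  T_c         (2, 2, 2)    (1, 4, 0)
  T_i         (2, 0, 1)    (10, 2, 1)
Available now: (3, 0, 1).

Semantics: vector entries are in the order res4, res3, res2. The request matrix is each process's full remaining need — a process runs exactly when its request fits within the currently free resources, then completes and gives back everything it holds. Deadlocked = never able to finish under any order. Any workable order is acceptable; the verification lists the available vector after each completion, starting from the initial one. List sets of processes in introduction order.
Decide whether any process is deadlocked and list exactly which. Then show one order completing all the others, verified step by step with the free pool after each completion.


Nothing here is deadlocked.
Key observation: there is always a runnable process — T_f first — so the state unwinds completely.
A valid finishing order for the others: T_f, T_b, T_e, T_g, T_c, T_i. Walking it through:
  pool = (3, 0, 1)
  T_f: need (3, 0, 0) fits (3, 0, 1); releases (0, 0, 1), pool now (3, 0, 2)
  T_b: need (2, 0, 2) fits (3, 0, 2); releases (1, 2, 2), pool now (4, 2, 4)
  T_e: need (3, 1, 3) fits (4, 2, 4); releases (1, 1, 3), pool now (5, 3, 7)
  T_g: need (3, 3, 3) fits (5, 3, 7); releases (3, 1, 0), pool now (8, 4, 7)
  T_c: need (1, 4, 0) fits (8, 4, 7); releases (2, 2, 2), pool now (10, 6, 9)
  T_i: need (10, 2, 1) fits (10, 6, 9); releases (2, 0, 1), pool now (12, 6, 10)


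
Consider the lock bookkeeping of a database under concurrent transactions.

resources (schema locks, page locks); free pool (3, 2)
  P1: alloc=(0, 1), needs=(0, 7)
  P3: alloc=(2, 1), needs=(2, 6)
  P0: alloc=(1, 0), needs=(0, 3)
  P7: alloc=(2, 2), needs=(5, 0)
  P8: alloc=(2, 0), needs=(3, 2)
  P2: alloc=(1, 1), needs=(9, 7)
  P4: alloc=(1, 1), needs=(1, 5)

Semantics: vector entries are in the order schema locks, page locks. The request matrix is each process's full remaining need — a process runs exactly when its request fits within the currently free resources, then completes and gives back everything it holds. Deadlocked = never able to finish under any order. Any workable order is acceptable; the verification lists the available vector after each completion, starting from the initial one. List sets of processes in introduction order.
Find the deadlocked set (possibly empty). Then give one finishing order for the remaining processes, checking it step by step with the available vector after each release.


The deadlocked set is P1, P3, P2 and P4.
Key observation: even finishing P8, P7, P0 leaves just (8, 4) free — too little page locks for any of the remaining processes.
A valid finishing order for the others: P8, P7, P0. Step-by-step check:
  pool = (3, 2)
  P8: need (3, 2) fits (3, 2); releases (2, 0), pool now (5, 2)
  P7: need (5, 0) fits (5, 2); releases (2, 2), pool now (7, 4)
  P0: need (0, 3) fits (7, 4); releases (1, 0), pool now (8, 4)
The stuck group stays short no matter what:
  blocked: P1 wants (0, 7), pool (8, 4) — not enough page locks
  blocked: P3 wants (2, 6), pool (8, 4) — not enough page locks
  blocked: P2 wants (9, 7), pool (8, 4) — not enough schema locks and page locks
  blocked: P4 wants (1, 5), pool (8, 4) — not enough page locks


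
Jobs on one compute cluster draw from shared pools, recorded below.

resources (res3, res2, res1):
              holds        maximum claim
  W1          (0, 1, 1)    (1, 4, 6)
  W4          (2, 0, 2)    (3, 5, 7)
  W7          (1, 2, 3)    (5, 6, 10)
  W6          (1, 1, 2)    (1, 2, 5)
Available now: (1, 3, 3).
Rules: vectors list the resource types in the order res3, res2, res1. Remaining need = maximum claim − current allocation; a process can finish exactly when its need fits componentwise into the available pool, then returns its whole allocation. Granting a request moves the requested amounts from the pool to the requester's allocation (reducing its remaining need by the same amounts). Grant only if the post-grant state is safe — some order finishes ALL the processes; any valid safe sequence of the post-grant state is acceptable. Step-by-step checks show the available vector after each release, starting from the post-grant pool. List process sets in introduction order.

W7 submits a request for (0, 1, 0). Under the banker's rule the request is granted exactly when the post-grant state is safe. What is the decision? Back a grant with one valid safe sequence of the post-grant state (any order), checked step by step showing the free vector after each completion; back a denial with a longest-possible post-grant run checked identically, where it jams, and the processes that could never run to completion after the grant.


DENY. Granting would leave the state unsafe.
Key observation: after W6, W1 the pool peaks at (2, 4, 6), and each blocked process is short somewhere: W4 on res2; W7 on res3, res1.
Pretend the grant happened; the run W6, W1 goes as far as possible. Step-by-step check:
  pool = (1, 2, 3)
  run W6 (needs (0, 1, 3), free (1, 2, 3)); after release of (1, 1, 2) the pool is (2, 3, 5)
  run W1 (needs (1, 3, 5), free (2, 3, 5)); after release of (0, 1, 1) the pool is (2, 4, 6)
  blocked: W4 wants (1, 5, 5), pool (2, 4, 6) — not enough res2
  blocked: W7 wants (4, 3, 7), pool (2, 4, 6) — not enough res3 and res1
Had the request been granted, W4 and W7 could never finish.


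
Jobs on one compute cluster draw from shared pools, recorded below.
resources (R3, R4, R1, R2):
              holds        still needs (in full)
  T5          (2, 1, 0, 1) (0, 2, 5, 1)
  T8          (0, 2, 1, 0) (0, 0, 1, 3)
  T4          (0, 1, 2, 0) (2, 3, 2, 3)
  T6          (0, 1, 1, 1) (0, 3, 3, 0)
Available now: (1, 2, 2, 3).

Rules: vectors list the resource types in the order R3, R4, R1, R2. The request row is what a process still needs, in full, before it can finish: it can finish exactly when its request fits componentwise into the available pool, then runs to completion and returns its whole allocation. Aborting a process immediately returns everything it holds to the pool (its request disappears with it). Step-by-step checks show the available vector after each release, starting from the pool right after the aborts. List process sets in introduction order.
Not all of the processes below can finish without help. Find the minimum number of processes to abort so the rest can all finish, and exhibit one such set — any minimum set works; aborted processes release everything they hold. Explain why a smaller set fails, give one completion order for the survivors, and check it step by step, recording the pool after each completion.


The answer: abort T4.
Key observation: the deadlocked T5 becomes finishable only because T4 released (0, 1, 2, 0); it completes at step 2 below.
Minimality: the empty abort set fails — the state is deadlocked as it stands.
The survivors complete as T6, T5, T8. Walking it through (starting from the post-abort pool):
  pool = (1, 3, 4, 3)
  T6 needs (0, 3, 3, 0) <= (1, 3, 4, 3) -> finishes; pool += (0, 1, 1, 1) = (1, 4, 5, 4)
  T5 needs (0, 2, 5, 1) <= (1, 4, 5, 4) -> finishes; pool += (2, 1, 0, 1) = (3, 5, 5, 5)
  T8 needs (0, 0, 1, 3) <= (3, 5, 5, 5) -> finishes; pool += (0, 2, 1, 0) = (3, 7, 6, 5)


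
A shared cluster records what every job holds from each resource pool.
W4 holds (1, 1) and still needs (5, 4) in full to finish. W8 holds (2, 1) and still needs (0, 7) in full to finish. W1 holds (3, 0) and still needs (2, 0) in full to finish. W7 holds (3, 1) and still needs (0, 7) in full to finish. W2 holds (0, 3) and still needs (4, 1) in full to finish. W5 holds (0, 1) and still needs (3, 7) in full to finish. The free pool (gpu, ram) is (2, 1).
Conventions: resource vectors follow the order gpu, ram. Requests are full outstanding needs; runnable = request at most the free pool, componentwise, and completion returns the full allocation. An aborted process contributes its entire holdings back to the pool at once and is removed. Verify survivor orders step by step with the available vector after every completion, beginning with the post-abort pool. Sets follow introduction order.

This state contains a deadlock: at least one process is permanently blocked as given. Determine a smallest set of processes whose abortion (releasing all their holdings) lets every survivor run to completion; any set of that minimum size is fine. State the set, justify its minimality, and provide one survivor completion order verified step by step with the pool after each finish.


Abort W8 and W7.
Key observation: W5 could never have finished before the abort; with (5, 2) returned by W8 and W7, it fits at step 4.
No one abort is enough; case by case: W4 alone leaves W8 blocked (short on ram); W8 alone leaves W7 blocked (short on ram); W1 alone leaves W8 blocked (short on ram); W7 alone leaves W8 blocked (short on ram); W2 alone leaves W8 blocked (short on ram); W5 alone leaves W8 blocked (short on ram).
Survivors finish in the order: W1, W2, W4, W5. Check, step by step (pool after the aborts first):
  pool = (7, 3)
  run W1 (needs (2, 0), free (7, 3)); after release of (3, 0) the pool is (10, 3)
  run W2 (needs (4, 1), free (10, 3)); after release of (0, 3) the pool is (10, 6)
  run W4 (needs (5, 4), free (10, 6)); after release of (1, 1) the pool is (11, 7)
  run W5 (needs (3, 7), free (11, 7)); after release of (0, 1) the pool is (11, 8)


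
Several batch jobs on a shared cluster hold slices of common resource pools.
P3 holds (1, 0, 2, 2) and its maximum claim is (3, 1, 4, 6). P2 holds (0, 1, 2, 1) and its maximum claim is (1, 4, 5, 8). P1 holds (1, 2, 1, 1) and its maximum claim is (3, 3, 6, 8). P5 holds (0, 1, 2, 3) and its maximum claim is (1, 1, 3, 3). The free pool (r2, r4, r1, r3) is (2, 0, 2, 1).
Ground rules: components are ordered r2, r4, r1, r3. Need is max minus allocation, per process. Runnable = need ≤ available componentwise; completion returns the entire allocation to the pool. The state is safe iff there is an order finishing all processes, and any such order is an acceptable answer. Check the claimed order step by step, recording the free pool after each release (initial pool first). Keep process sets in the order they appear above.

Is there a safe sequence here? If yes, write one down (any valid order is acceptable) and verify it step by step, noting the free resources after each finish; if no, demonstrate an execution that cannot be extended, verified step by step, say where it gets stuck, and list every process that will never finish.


UNSAFE — no complete ordering exists.
Key observation: no order helps: past P5, P3, the free pool tops out at (3, 1, 6, 6), below what each blocked process needs in r3.
A maximal execution: P5, P3 — then nothing else fits. Step-by-step check:
  pool = (2, 0, 2, 1)
  run P5 (needs (1, 0, 1, 0), free (2, 0, 2, 1)); after release of (0, 1, 2, 3) the pool is (2, 1, 4, 4)
  run P3 (needs (2, 1, 2, 4), free (2, 1, 4, 4)); after release of (1, 0, 2, 2) the pool is (3, 1, 6, 6)
  P2 cannot run: need (1, 3, 3, 7) vs free (3, 1, 6, 6) (insufficient r4 and r3)
  P1 cannot run: need (2, 1, 5, 7) vs free (3, 1, 6, 6) (insufficient r3)
Never able to finish: P2 and P1.


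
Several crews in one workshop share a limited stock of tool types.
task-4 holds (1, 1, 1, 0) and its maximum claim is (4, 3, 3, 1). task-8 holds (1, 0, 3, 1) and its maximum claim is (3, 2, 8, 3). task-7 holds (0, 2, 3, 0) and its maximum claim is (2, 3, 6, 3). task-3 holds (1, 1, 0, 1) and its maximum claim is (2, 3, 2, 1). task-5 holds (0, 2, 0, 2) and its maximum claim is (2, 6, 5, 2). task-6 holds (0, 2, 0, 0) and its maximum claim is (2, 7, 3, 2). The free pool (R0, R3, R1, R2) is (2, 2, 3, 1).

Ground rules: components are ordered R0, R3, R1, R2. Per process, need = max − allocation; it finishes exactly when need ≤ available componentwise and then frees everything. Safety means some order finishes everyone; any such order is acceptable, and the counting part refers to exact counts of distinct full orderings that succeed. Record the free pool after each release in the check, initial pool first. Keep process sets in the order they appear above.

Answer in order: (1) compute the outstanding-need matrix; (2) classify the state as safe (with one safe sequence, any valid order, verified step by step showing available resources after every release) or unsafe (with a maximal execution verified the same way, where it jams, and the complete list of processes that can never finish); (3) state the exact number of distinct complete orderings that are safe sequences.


(1) Remaining need (order R0, R3, R1, R2):
  task-4: (3, 2, 2, 1)
  task-8: (2, 2, 5, 2)
  task-7: (2, 1, 3, 3)
  task-3: (1, 2, 2, 0)
  task-5: (2, 4, 5, 0)
  task-6: (2, 5, 3, 2)
(2) UNSAFE — no complete ordering exists.
Key observation: after task-3, task-4 the pool peaks at (4, 4, 4, 2), and each blocked process is short somewhere: task-8 on R1; task-7 on R2; task-5 on R1; task-6 on R3.
Going as far as possible: task-3, task-4; after that, nothing fits. Verifying each step:
  pool = (2, 2, 3, 1)
  task-3: need (1, 2, 2, 0) fits (2, 2, 3, 1); releases (1, 1, 0, 1), pool now (3, 3, 3, 2)
  task-4: need (3, 2, 2, 1) fits (3, 3, 3, 2); releases (1, 1, 1, 0), pool now (4, 4, 4, 2)
  task-8 still needs (2, 2, 5, 2) but only (4, 4, 4, 2) is free — short on R1
  task-7 still needs (2, 1, 3, 3) but only (4, 4, 4, 2) is free — short on R2
  task-5 still needs (2, 4, 5, 0) but only (4, 4, 4, 2) is free — short on R1
  task-6 still needs (2, 5, 3, 2) but only (4, 4, 4, 2) is free — short on R3
Never able to finish: task-8, task-7, task-5 and task-6.
(3) Precisely 0 of the possible complete orderings are safe sequences.
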